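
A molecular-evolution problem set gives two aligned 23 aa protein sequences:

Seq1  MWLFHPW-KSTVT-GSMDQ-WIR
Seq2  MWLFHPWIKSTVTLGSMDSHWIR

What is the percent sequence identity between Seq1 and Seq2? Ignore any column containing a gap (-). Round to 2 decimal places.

95.00%

Excluding the 3 gap columns leaves 20 comparable sites.
Differing sites — 19:Q/S.
19 of the 20 comparable sites match, so the percent identity is 19/20 × 100 = 95.00%.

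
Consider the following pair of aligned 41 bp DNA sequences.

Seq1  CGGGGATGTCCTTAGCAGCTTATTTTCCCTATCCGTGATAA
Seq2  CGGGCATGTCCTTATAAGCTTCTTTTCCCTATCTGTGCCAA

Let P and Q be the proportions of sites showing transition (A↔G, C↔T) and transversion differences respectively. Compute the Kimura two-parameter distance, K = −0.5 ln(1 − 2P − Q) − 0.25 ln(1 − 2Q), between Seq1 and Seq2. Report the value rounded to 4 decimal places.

0.1938

The sequences differ at positions 5 (G/C, transversion), 15 (G/T, transversion), 16 (C/A, transversion), 22 (A/C, transversion), 34 (C/T, transition), 38 (A/C, transversion), 39 (T/C, transition).
Of the 7 differences, 2 transitions and 5 transversions over 41 sites: P = 2/41 = 0.048780, Q = 5/41 = 0.121951.
d = −0.5·ln(0.780489) − 0.25·ln(0.756098) = −0.5·(-0.247835) − 0.25·(-0.279584) = 0.1938.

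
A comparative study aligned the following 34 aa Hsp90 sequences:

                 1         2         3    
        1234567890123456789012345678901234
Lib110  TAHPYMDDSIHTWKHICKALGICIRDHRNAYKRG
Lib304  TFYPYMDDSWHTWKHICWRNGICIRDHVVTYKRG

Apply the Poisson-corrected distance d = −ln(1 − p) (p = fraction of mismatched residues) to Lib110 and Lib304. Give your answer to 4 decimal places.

0.3075

Differing sites — 2:A/F; 3:H/Y; 10:I/W; 18:K/W; 19:A/R; 20:L/N; 28:R/V; 29:N/V; 30:A/T.
p = 9/34 = 0.264706.
d = −ln(1 − 0.264706) = −ln(0.735294) = 0.3075.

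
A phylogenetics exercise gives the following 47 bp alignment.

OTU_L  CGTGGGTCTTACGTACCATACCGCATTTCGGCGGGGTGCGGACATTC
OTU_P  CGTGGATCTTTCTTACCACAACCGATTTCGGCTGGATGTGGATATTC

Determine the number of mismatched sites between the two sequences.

11

The sequences differ at positions 6 (G/A), 11 (A/T), 13 (G/T), 19 (T/C), 21 (C/A), 23 (G/C), 24 (C/G), 33 (G/T), 36 (G/A), 39 (C/T), 43 (C/T).
That gives 11 mismatches out of 47 aligned sites, so the Hamming distance is 11.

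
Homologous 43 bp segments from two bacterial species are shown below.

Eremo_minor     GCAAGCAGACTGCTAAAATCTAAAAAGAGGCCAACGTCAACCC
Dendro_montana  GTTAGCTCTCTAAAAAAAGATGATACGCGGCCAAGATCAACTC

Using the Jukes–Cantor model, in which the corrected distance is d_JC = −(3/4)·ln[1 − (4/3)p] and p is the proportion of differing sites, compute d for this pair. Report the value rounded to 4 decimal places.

Differing sites — 2:C/T; 3:A/T; 7:A/T; 8:G/C; 9:A/T; 12:G/A; 13:C/A; 14:T/A; 19:T/G; 20:C/A; 22:A/G; 24:A/T; 26:A/C; 28:A/C; 35:C/G; 36:G/A; 42:C/T.
p = 17/43 = 0.395349.
d = −0.75 · ln(1 − (4/3)·0.395349) = −0.75 · ln(0.472868) = −0.75 · (-0.748939) = 0.5617.

0.5617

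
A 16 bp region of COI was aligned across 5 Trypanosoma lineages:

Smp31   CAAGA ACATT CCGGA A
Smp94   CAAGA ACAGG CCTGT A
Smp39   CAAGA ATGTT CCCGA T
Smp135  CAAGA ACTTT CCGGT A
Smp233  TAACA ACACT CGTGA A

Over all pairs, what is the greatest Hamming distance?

8

Pairwise Hamming distances:
  Smp31 vs Smp94: 4
  Smp31 vs Smp39: 4
  Smp31 vs Smp135: 2
  Smp31 vs Smp233: 5
  Smp94 vs Smp39: 7
  Smp94 vs Smp135: 4
  Smp94 vs Smp233: 6
  Smp39 vs Smp135: 5
  Smp39 vs Smp233: 8
  Smp135 vs Smp233: 7
The largest is 8, between Smp39 and Smp233.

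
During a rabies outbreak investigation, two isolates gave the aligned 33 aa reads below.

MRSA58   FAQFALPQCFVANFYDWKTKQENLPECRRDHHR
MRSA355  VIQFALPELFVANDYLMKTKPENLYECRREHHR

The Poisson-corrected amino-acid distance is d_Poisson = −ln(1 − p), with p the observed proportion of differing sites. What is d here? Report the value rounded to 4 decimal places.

0.3610

Mismatches occur at site 1 (F/V), site 2 (A/I), site 8 (Q/E), site 9 (C/L), site 14 (F/D), site 16 (D/L), site 17 (W/M), site 21 (Q/P), site 25 (P/Y), site 30 (D/E).
p = 10/33 = 0.303030.
d = −ln(1 − 0.303030) = −ln(0.696970) = 0.3610.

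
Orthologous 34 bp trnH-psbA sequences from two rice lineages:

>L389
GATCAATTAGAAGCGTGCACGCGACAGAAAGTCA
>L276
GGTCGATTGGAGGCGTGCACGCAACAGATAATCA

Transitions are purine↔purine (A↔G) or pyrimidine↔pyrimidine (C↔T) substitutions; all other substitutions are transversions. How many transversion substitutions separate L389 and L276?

1

The sequences differ at positions 2 (A/G, transition), 5 (A/G, transition), 9 (A/G, transition), 12 (A/G, transition), 23 (G/A, transition), 29 (A/T, transversion), 31 (G/A, transition).
Of the 7 differences, 6 transitions and 1 transversion, so the answer is 1.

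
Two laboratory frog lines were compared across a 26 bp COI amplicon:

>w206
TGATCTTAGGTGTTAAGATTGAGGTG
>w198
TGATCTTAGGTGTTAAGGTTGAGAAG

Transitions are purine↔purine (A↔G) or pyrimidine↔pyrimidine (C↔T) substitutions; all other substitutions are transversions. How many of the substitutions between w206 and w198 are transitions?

The sequences differ at positions 18 (A/G, transition), 24 (G/A, transition), 25 (T/A, transversion).
Of the 3 differences, 2 transitions and 1 transversion, so the answer is 2.

2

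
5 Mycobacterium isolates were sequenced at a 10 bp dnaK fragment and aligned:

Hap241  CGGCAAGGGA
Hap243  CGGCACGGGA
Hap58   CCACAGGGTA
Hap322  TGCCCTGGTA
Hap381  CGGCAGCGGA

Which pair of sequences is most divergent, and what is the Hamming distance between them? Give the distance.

Pairwise Hamming distances:
  Hap241 vs Hap243: 1
  Hap241 vs Hap58: 4
  Hap241 vs Hap322: 5
  Hap241 vs Hap381: 2
  Hap243 vs Hap58: 4
  Hap243 vs Hap322: 5
  Hap243 vs Hap381: 2
  Hap58 vs Hap322: 5
  Hap58 vs Hap381: 4
  Hap322 vs Hap381: 6
The largest is 6, between Hap322 and Hap381.

6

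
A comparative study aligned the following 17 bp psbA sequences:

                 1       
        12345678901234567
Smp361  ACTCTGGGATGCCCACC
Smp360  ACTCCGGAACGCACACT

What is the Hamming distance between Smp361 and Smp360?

5

The sequences differ at positions 5 (T/C), 8 (G/A), 10 (T/C), 13 (C/A), 17 (C/T).
That gives 5 mismatches out of 17 aligned sites, so the Hamming distance is 5.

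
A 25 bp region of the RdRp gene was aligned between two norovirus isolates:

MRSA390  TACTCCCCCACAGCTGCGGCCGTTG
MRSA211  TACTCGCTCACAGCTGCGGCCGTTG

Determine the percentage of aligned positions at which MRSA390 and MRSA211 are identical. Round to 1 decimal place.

92.0%

Differing sites — 6:C/G; 8:C/T.
23 of the 25 sites match, so the percent identity is 23/25 × 100 = 92.0%.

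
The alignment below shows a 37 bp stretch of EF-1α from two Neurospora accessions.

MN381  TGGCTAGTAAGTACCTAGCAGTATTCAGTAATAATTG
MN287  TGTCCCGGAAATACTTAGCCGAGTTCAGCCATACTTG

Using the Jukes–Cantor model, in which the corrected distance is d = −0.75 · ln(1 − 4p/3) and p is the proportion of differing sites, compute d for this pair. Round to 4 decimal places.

0.4248

Differing sites — 3:G/T; 5:T/C; 6:A/C; 8:T/G; 11:G/A; 15:C/T; 20:A/C; 22:T/A; 23:A/G; 29:T/C; 30:A/C; 34:A/C.
p = 12/37 = 0.324324.
d = −0.75 · ln(1 − (4/3)·0.324324) = −0.75 · ln(0.567568) = −0.75 · (-0.566395) = 0.4248.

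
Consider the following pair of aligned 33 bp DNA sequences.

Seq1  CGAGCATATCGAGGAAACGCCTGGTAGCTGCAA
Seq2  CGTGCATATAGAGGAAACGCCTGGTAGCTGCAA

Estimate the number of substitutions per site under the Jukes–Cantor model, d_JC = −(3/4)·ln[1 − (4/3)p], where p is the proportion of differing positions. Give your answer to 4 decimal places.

0.0632

The sequences differ at positions 3 (A/T), 10 (C/A).
p = 2/33 = 0.060606.
d = −0.75 · ln(1 − (4/3)·0.060606) = −0.75 · ln(0.919192) = −0.75 · (-0.084260) = 0.0632.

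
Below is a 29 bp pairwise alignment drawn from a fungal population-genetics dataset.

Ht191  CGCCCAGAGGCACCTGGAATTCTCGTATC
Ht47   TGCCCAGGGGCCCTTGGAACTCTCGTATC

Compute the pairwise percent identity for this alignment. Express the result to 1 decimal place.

The sequences differ at positions 1 (C/T), 8 (A/G), 12 (A/C), 14 (C/T), 20 (T/C).
24 of the 29 sites match, so the percent identity is 24/29 × 100 = 82.8%.

82.8%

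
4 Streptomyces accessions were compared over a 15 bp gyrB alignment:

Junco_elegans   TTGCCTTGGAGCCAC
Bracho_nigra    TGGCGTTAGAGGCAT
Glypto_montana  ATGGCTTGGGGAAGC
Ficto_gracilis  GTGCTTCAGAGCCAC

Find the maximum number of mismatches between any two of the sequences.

10

Pairwise Hamming distances:
  Junco_elegans vs Bracho_nigra: 5
  Junco_elegans vs Glypto_montana: 6
  Junco_elegans vs Ficto_gracilis: 4
  Bracho_nigra vs Glypto_montana: 10
  Bracho_nigra vs Ficto_gracilis: 6
  Glypto_montana vs Ficto_gracilis: 9
The largest is 10, between Bracho_nigra and Glypto_montana.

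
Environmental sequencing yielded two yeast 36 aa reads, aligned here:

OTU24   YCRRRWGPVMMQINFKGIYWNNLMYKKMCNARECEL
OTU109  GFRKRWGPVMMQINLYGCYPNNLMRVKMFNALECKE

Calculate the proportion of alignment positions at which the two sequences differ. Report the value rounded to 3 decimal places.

0.361

Mismatches occur at site 1 (Y/G), site 2 (C/F), site 4 (R/K), site 15 (F/L), site 16 (K/Y), site 18 (I/C), site 20 (W/P), site 25 (Y/R), site 26 (K/V), site 29 (C/F), site 32 (R/L), site 35 (E/K), site 36 (L/E).
There are 13 differences over 36 sites, so p = 13/36 = 0.361.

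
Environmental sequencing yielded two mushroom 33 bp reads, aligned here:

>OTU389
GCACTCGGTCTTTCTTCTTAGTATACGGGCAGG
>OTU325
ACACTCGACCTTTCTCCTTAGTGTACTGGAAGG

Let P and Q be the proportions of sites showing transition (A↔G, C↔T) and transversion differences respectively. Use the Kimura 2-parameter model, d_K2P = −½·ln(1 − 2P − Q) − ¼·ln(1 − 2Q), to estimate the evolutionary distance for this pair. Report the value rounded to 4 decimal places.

0.2583

The sequences differ at positions 1 (G/A, transition), 8 (G/A, transition), 9 (T/C, transition), 16 (T/C, transition), 23 (A/G, transition), 27 (G/T, transversion), 30 (C/A, transversion).
Of the 7 differences, 5 transitions and 2 transversions over 33 sites: P = 5/33 = 0.151515, Q = 2/33 = 0.060606.
d = −0.5·ln(0.636364) − 0.25·ln(0.878788) = −0.5·(-0.451985) − 0.25·(-0.129212) = 0.2583.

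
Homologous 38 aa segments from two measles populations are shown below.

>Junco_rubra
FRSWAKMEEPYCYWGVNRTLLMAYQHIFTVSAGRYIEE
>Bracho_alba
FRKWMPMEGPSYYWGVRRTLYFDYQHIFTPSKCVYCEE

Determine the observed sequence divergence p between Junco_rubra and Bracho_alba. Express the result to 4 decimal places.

0.3947

Differing sites — 3:S/K; 5:A/M; 6:K/P; 9:E/G; 11:Y/S; 12:C/Y; 17:N/R; 21:L/Y; 22:M/F; 23:A/D; 30:V/P; 32:A/K; 33:G/C; 34:R/V; 36:I/C.
There are 15 differences over 38 sites, so p = 15/38 = 0.3947.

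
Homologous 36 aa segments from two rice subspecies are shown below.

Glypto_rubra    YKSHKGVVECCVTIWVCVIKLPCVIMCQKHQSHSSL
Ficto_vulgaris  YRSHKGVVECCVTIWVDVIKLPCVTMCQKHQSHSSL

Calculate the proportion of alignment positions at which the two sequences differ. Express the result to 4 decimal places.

Mismatches occur at site 2 (K→R), site 17 (C→D), site 25 (I→T).
There are 3 differences over 36 sites, so p = 3/36 = 0.0833.

0.0833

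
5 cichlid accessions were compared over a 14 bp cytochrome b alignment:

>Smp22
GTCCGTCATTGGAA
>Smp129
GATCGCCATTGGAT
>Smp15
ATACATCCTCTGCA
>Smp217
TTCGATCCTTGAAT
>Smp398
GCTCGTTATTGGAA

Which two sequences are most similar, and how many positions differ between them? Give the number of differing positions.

3

Pairwise Hamming distances:
  Smp22 vs Smp129: 4
  Smp22 vs Smp15: 7
  Smp22 vs Smp217: 6
  Smp22 vs Smp398: 3
  Smp129 vs Smp15: 10
  Smp129 vs Smp217: 8
  Smp129 vs Smp398: 4
  Smp15 vs Smp217: 8
  Smp15 vs Smp398: 9
  Smp217 vs Smp398: 9
The smallest is 3, between Smp22 and Smp398.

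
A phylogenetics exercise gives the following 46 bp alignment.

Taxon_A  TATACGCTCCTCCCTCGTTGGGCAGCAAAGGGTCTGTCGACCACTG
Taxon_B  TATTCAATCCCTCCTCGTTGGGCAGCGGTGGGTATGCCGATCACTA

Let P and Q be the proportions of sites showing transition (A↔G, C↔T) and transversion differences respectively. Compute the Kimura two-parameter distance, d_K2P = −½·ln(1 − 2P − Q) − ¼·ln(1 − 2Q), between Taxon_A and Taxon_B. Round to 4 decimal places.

0.3330

The sequences differ at positions 4 (A/T, transversion), 6 (G/A, transition), 7 (C/A, transversion), 11 (T/C, transition), 12 (C/T, transition), 27 (A/G, transition), 28 (A/G, transition), 29 (A/T, transversion), 34 (C/A, transversion), 37 (T/C, transition), 41 (C/T, transition), 46 (G/A, transition).
Of the 12 differences, 8 transitions and 4 transversions over 46 sites: P = 8/46 = 0.173913, Q = 4/46 = 0.086957.
d = −0.5·ln(0.565217) − 0.25·ln(0.826086) = −0.5·(-0.570546) − 0.25·(-0.191056) = 0.3330.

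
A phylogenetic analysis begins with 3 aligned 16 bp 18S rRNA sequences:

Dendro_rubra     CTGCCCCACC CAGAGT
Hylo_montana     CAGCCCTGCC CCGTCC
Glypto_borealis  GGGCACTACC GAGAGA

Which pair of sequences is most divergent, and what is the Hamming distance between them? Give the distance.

9

Pairwise Hamming distances:
  Dendro_rubra vs Hylo_montana: 7
  Dendro_rubra vs Glypto_borealis: 6
  Hylo_montana vs Glypto_borealis: 9
The largest is 9, between Hylo_montana and Glypto_borealis.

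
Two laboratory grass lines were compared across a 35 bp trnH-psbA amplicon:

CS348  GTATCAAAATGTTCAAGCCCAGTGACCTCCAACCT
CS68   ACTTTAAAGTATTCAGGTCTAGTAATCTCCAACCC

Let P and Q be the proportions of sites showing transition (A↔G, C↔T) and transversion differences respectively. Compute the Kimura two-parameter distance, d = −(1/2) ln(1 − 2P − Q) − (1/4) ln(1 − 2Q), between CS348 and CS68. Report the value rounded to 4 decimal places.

0.5499

Differing sites — 1:G/A (Ti); 2:T/C (Ti); 3:A/T (Tv); 5:C/T (Ti); 9:A/G (Ti); 11:G/A (Ti); 16:A/G (Ti); 18:C/T (Ti); 20:C/T (Ti); 24:G/A (Ti); 26:C/T (Ti); 35:T/C (Ti).
Of the 12 differences, 11 transitions and 1 transversion over 35 sites: P = 11/35 = 0.314286, Q = 1/35 = 0.028571.
d = −0.5·ln(0.342857) − 0.25·ln(0.942858) = −0.5·(-1.070442) − 0.25·(-0.058840) = 0.5499.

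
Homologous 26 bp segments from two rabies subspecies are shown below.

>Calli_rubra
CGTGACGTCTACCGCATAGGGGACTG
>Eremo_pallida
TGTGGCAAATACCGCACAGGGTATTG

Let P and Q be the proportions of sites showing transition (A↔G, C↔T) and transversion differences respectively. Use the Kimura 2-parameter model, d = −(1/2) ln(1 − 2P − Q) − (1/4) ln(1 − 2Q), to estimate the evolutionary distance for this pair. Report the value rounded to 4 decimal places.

0.4122

Differing sites — 1:C/T (Ti); 5:A/G (Ti); 7:G/A (Ti); 8:T/A (Tv); 9:C/A (Tv); 17:T/C (Ti); 22:G/T (Tv); 24:C/T (Ti).
Of the 8 differences, 5 transitions and 3 transversions over 26 sites: P = 5/26 = 0.192308, Q = 3/26 = 0.115385.
d = −0.5·ln(0.499999) − 0.25·ln(0.769230) = −0.5·(-0.693149) − 0.25·(-0.262365) = 0.4122.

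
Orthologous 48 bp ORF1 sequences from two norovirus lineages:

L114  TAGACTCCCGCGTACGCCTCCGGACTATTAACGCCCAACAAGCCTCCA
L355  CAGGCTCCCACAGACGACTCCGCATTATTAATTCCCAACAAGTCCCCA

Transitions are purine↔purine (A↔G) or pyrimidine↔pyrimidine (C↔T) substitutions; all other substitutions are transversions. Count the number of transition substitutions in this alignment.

8

Mismatches occur at site 1 (T↔C, transition), site 4 (A↔G, transition), site 10 (G↔A, transition), site 12 (G↔A, transition), site 13 (T↔G, transversion), site 17 (C↔A, transversion), site 23 (G↔C, transversion), site 25 (C↔T, transition), site 32 (C↔T, transition), site 33 (G↔T, transversion), site 43 (C↔T, transition), site 45 (T↔C, transition).
Of the 12 differences, 8 transitions and 4 transversions, so the answer is 8.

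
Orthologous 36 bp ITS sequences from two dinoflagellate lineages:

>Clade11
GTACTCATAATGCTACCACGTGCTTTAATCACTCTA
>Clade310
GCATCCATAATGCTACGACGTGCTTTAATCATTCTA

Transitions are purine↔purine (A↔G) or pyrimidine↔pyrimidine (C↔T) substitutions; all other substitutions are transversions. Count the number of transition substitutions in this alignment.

4

Differing sites — 2:T/C (Ti); 4:C/T (Ti); 5:T/C (Ti); 17:C/G (Tv); 32:C/T (Ti).
Of the 5 differences, 4 transitions and 1 transversion, so the answer is 4.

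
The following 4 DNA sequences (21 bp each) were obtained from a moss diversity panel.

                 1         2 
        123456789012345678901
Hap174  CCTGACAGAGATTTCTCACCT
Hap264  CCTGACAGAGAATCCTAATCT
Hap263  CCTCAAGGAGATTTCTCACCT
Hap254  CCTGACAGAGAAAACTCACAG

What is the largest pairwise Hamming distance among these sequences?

8

Pairwise Hamming distances:
  Hap174 vs Hap264: 4
  Hap174 vs Hap263: 3
  Hap174 vs Hap254: 5
  Hap264 vs Hap263: 7
  Hap264 vs Hap254: 6
  Hap263 vs Hap254: 8
The largest is 8, between Hap263 and Hap254.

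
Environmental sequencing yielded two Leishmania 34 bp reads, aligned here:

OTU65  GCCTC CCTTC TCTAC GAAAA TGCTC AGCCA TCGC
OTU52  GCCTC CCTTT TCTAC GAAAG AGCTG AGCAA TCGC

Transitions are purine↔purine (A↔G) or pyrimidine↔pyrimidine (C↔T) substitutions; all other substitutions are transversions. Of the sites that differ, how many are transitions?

2

Mismatches occur at site 10 (C→T, transition), site 20 (A→G, transition), site 21 (T→A, transversion), site 25 (C→G, transversion), site 29 (C→A, transversion).
Of the 5 differences, 2 transitions and 3 transversions, so the answer is 2.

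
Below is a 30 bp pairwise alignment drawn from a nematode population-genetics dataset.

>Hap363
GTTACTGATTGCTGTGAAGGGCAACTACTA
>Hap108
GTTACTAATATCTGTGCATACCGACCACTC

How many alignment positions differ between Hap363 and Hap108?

Differing sites — 7:G/A; 10:T/A; 11:G/T; 17:A/C; 19:G/T; 20:G/A; 21:G/C; 23:A/G; 26:T/C; 30:A/C.
That gives 10 mismatches out of 30 aligned sites, so the Hamming distance is 10.

10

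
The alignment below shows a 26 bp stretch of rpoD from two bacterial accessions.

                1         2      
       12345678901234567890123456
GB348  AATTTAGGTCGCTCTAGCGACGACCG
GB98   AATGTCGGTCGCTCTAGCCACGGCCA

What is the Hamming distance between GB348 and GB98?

5

Differing sites — 4:T/G; 6:A/C; 19:G/C; 23:A/G; 26:G/A.
That gives 5 mismatches out of 26 aligned sites, so the Hamming distance is 5.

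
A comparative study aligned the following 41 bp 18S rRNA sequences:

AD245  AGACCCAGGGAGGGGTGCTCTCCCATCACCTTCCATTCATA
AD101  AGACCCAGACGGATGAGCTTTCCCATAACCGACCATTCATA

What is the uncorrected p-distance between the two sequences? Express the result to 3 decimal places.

0.244

Mismatches occur at site 9 (G→A), site 10 (G→C), site 11 (A→G), site 13 (G→A), site 14 (G→T), site 16 (T→A), site 20 (C→T), site 27 (C→A), site 31 (T→G), site 32 (T→A).
There are 10 differences over 41 sites, so p = 10/41 = 0.244.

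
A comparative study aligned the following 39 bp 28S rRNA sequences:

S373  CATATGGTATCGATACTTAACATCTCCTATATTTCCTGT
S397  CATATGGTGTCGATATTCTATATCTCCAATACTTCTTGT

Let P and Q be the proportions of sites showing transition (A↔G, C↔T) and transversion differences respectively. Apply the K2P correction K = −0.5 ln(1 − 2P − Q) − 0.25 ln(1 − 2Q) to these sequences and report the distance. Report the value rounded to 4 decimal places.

0.2494

Differing sites — 9:A/G (Ti); 16:C/T (Ti); 18:T/C (Ti); 19:A/T (Tv); 21:C/T (Ti); 28:T/A (Tv); 32:T/C (Ti); 36:C/T (Ti).
Of the 8 differences, 6 transitions and 2 transversions over 39 sites: P = 6/39 = 0.153846, Q = 2/39 = 0.051282.
d = −0.5·ln(0.641026) − 0.25·ln(0.897436) = −0.5·(-0.444685) − 0.25·(-0.108213) = 0.2494.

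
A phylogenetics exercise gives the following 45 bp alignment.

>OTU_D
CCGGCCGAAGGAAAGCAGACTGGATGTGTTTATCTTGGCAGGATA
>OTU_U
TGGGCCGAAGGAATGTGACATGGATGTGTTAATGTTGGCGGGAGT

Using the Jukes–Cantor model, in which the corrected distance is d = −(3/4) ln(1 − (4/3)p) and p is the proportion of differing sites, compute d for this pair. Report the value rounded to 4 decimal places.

0.3648

The sequences differ at positions 1 (C/T), 2 (C/G), 14 (A/T), 16 (C/T), 17 (A/G), 18 (G/A), 19 (A/C), 20 (C/A), 31 (T/A), 34 (C/G), 40 (A/G), 44 (T/G), 45 (A/T).
p = 13/45 = 0.288889.
d = −0.75 · ln(1 − (4/3)·0.288889) = −0.75 · ln(0.614815) = −0.75 · (-0.486434) = 0.3648.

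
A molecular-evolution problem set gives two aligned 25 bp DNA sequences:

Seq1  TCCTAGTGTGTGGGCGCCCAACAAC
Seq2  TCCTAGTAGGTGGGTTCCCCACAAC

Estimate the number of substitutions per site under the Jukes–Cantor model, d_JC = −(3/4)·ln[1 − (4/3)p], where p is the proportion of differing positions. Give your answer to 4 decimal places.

0.2326

The sequences differ at positions 8 (G/A), 9 (T/G), 15 (C/T), 16 (G/T), 20 (A/C).
p = 5/25 = 0.200000.
d = −0.75 · ln(1 − (4/3)·0.200000) = −0.75 · ln(0.733333) = −0.75 · (-0.310155) = 0.2326.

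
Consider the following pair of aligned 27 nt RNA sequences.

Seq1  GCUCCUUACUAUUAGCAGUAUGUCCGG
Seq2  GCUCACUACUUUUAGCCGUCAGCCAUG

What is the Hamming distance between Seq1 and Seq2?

The sequences differ at positions 5 (C/A), 6 (U/C), 11 (A/U), 17 (A/C), 20 (A/C), 21 (U/A), 23 (U/C), 25 (C/A), 26 (G/U).
That gives 9 mismatches out of 27 aligned sites, so the Hamming distance is 9.

9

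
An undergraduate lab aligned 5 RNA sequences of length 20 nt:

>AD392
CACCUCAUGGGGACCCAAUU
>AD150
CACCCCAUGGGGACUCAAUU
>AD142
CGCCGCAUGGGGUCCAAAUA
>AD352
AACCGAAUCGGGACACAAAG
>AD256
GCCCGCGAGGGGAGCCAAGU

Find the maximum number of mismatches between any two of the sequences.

10

Pairwise Hamming distances:
  AD392 vs AD150: 2
  AD392 vs AD142: 5
  AD392 vs AD352: 7
  AD392 vs AD256: 7
  AD150 vs AD142: 6
  AD150 vs AD352: 7
  AD150 vs AD256: 8
  AD142 vs AD352: 9
  AD142 vs AD256: 9
  AD352 vs AD256: 10
The largest is 10, between AD352 and AD256.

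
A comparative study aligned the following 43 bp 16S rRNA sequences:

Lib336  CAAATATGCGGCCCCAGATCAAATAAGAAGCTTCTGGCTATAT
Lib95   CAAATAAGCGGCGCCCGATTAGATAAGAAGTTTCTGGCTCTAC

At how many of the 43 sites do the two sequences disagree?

Mismatches occur at site 7 (T→A), site 13 (C→G), site 16 (A→C), site 20 (C→T), site 22 (A→G), site 31 (C→T), site 40 (A→C), site 43 (T→C).
That gives 8 mismatches out of 43 aligned sites, so the Hamming distance is 8.

8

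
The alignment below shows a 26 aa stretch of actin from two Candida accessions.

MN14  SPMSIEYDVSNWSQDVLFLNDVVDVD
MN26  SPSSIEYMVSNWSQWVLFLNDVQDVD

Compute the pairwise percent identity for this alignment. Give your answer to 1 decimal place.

84.6%

Mismatches occur at site 3 (M↔S), site 8 (D↔M), site 15 (D↔W), site 23 (V↔Q).
22 of the 26 sites match, so the percent identity is 22/26 × 100 = 84.6%.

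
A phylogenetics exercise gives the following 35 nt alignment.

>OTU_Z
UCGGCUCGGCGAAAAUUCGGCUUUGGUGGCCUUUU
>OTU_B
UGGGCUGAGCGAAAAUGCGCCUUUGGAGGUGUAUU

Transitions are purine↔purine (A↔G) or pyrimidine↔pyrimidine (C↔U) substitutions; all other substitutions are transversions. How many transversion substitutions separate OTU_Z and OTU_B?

7

The sequences differ at positions 2 (C/G, transversion), 7 (C/G, transversion), 8 (G/A, transition), 17 (U/G, transversion), 20 (G/C, transversion), 27 (U/A, transversion), 30 (C/U, transition), 31 (C/G, transversion), 33 (U/A, transversion).
Of the 9 differences, 2 transitions and 7 transversions, so the answer is 7.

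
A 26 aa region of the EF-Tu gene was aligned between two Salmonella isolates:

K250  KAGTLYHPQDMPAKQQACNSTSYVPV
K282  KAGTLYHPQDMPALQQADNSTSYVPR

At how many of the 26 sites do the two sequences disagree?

3

Differing sites — 14:K/L; 18:C/D; 26:V/R.
That gives 3 mismatches out of 26 aligned sites, so the Hamming distance is 3.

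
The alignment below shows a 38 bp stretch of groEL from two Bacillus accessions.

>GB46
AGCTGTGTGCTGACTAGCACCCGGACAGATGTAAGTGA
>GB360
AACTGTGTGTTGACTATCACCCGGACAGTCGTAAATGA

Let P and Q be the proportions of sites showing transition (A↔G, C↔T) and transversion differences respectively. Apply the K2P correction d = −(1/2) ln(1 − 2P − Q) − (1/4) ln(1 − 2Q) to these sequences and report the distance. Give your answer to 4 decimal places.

The sequences differ at positions 2 (G/A, transition), 10 (C/T, transition), 17 (G/T, transversion), 29 (A/T, transversion), 30 (T/C, transition), 35 (G/A, transition).
Of the 6 differences, 4 transitions and 2 transversions over 38 sites: P = 4/38 = 0.105263, Q = 2/38 = 0.052632.
d = −0.5·ln(0.736842) − 0.25·ln(0.894736) = −0.5·(-0.305382) − 0.25·(-0.111227) = 0.1805.

0.1805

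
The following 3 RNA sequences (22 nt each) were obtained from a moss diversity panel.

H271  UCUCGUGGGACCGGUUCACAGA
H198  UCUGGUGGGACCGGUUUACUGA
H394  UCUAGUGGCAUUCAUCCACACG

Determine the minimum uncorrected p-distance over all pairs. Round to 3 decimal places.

Pairwise Hamming distances:
  H271 vs H198: 3
  H271 vs H394: 9
  H198 vs H394: 11
The smallest is 3 mismatches, between H271 and H198; p = 3/22 = 0.136.

0.136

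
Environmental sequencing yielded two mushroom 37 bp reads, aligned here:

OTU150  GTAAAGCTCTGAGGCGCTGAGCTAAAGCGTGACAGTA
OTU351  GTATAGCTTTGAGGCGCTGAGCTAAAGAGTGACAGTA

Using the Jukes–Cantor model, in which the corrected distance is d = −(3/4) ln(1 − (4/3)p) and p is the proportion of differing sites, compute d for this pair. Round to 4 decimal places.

0.0858

Mismatches occur at site 4 (A→T), site 9 (C→T), site 28 (C→A).
p = 3/37 = 0.081081.
d = −0.75 · ln(1 − (4/3)·0.081081) = −0.75 · ln(0.891892) = −0.75 · (-0.114410) = 0.0858.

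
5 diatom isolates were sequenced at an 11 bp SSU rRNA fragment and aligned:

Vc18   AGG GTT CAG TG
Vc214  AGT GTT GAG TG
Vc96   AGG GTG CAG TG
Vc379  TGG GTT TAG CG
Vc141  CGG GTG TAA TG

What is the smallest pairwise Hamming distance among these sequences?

Pairwise Hamming distances:
  Vc18 vs Vc214: 2
  Vc18 vs Vc96: 1
  Vc18 vs Vc379: 3
  Vc18 vs Vc141: 4
  Vc214 vs Vc96: 3
  Vc214 vs Vc379: 4
  Vc214 vs Vc141: 5
  Vc96 vs Vc379: 4
  Vc96 vs Vc141: 3
  Vc379 vs Vc141: 4
The smallest is 1, between Vc18 and Vc96.

1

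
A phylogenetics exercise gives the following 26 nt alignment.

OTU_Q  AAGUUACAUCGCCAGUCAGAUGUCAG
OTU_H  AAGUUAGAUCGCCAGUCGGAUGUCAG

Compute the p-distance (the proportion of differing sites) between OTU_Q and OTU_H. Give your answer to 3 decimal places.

Mismatches occur at site 7 (C→G), site 18 (A→G).
There are 2 differences over 26 sites, so p = 2/26 = 0.077.

0.077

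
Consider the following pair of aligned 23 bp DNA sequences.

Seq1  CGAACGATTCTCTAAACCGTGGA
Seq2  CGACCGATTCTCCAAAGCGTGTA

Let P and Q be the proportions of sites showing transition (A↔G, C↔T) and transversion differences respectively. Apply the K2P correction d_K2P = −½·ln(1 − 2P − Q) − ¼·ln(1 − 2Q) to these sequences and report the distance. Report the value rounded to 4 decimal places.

Mismatches occur at site 4 (A→C, transversion), site 13 (T→C, transition), site 17 (C→G, transversion), site 22 (G→T, transversion).
Of the 4 differences, 1 transition and 3 transversions over 23 sites: P = 1/23 = 0.043478, Q = 3/23 = 0.130435.
d = −0.5·ln(0.782609) − 0.25·ln(0.739130) = −0.5·(-0.245122) − 0.25·(-0.302281) = 0.1981.

0.1981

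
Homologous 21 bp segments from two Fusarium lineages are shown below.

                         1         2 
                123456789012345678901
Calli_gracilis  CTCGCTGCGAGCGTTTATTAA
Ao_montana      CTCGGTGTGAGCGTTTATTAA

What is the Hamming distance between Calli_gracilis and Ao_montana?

2

Mismatches occur at site 5 (C↔G), site 8 (C↔T).
That gives 2 mismatches out of 21 aligned sites, so the Hamming distance is 2.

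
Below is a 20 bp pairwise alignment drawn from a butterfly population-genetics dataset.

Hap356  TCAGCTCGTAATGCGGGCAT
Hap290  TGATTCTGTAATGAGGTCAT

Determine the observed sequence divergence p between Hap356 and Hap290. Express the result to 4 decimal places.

0.3500

Mismatches occur at site 2 (C→G), site 4 (G→T), site 5 (C→T), site 6 (T→C), site 7 (C→T), site 14 (C→A), site 17 (G→T).
There are 7 differences over 20 sites, so p = 7/20 = 0.3500.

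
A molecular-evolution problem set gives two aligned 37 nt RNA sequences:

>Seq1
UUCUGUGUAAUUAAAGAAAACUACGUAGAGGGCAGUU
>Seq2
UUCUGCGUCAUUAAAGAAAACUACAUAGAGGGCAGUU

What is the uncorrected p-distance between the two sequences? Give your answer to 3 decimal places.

0.081

Differing sites — 6:U/C; 9:A/C; 25:G/A.
There are 3 differences over 37 sites, so p = 3/37 = 0.081.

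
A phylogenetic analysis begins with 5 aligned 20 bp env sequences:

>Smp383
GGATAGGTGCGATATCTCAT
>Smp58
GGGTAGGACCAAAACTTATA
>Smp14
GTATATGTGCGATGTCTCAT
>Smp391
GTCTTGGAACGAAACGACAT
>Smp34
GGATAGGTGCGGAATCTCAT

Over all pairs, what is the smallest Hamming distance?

Pairwise Hamming distances:
  Smp383 vs Smp58: 10
  Smp383 vs Smp14: 3
  Smp383 vs Smp391: 9
  Smp383 vs Smp34: 2
  Smp58 vs Smp14: 13
  Smp58 vs Smp391: 10
  Smp58 vs Smp34: 10
  Smp14 vs Smp391: 10
  Smp14 vs Smp34: 5
  Smp391 vs Smp34: 9
The smallest is 2, between Smp383 and Smp34.

2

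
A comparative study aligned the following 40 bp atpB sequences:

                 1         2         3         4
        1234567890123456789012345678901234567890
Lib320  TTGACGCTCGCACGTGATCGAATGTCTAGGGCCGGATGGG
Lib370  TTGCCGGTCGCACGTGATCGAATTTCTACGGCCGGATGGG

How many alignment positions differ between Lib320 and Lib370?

4

Mismatches occur at site 4 (A/C), site 7 (C/G), site 24 (G/T), site 29 (G/C).
That gives 4 mismatches out of 40 aligned sites, so the Hamming distance is 4.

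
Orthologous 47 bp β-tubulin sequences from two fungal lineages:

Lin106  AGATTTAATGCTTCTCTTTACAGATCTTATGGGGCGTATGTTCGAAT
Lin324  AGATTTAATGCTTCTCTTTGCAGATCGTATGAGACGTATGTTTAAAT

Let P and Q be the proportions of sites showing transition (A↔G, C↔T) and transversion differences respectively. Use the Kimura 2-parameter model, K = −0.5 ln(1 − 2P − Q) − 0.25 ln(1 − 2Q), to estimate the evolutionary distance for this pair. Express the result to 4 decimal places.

Differing sites — 20:A/G (Ti); 27:T/G (Tv); 32:G/A (Ti); 34:G/A (Ti); 43:C/T (Ti); 44:G/A (Ti).
Of the 6 differences, 5 transitions and 1 transversion over 47 sites: P = 5/47 = 0.106383, Q = 1/47 = 0.021277.
d = −0.5·ln(0.765957) − 0.25·ln(0.957446) = −0.5·(-0.266629) − 0.25·(-0.043486) = 0.1442.

0.1442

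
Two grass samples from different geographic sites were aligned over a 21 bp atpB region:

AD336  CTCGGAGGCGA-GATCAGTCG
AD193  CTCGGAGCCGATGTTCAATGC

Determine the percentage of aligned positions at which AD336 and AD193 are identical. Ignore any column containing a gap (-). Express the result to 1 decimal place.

75.0%

Excluding the 1 gap column leaves 20 comparable sites.
The sequences differ at positions 8 (G/C), 14 (A/T), 18 (G/A), 20 (C/G), 21 (G/C).
15 of the 20 comparable sites match, so the percent identity is 15/20 × 100 = 75.0%.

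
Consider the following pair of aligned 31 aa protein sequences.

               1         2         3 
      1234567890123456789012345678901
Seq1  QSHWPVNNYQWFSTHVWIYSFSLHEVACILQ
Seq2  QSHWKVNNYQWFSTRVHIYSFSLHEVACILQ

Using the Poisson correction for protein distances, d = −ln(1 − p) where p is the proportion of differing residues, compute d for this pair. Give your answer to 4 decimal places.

0.1018

Differing sites — 5:P/K; 15:H/R; 17:W/H.
p = 3/31 = 0.096774.
d = −ln(1 − 0.096774) = −ln(0.903226) = 0.1018.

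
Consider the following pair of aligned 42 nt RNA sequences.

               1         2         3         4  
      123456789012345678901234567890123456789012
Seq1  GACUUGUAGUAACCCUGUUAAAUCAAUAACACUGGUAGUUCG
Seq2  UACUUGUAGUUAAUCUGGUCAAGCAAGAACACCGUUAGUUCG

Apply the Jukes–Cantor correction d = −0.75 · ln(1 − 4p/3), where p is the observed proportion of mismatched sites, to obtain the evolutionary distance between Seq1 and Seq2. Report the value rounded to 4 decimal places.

Differing sites — 1:G/U; 11:A/U; 13:C/A; 14:C/U; 18:U/G; 20:A/C; 23:U/G; 27:U/G; 33:U/C; 35:G/U.
p = 10/42 = 0.238095.
d = −0.75 · ln(1 − (4/3)·0.238095) = −0.75 · ln(0.682540) = −0.75 · (-0.381934) = 0.2865.

0.2865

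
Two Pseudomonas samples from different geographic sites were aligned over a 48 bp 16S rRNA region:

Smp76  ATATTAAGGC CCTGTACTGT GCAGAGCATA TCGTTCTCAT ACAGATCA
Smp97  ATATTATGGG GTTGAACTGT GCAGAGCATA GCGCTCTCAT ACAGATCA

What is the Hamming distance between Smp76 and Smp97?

7

The sequences differ at positions 7 (A/T), 10 (C/G), 11 (C/G), 12 (C/T), 15 (T/A), 31 (T/G), 34 (T/C).
That gives 7 mismatches out of 48 aligned sites, so the Hamming distance is 7.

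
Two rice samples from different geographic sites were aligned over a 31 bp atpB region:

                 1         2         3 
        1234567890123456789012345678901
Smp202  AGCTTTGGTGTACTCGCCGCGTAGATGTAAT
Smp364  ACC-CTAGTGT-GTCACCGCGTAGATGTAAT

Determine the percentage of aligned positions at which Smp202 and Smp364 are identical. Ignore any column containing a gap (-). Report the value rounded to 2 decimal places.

82.76%

Excluding the 2 gap columns leaves 29 comparable sites.
Mismatches occur at site 2 (G→C), site 5 (T→C), site 7 (G→A), site 13 (C→G), site 16 (G→A).
24 of the 29 comparable sites match, so the percent identity is 24/29 × 100 = 82.76%.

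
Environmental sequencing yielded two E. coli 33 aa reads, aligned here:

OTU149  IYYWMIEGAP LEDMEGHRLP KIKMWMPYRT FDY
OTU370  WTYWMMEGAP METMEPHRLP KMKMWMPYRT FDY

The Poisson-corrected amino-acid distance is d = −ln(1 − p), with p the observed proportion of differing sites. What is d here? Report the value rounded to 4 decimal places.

Mismatches occur at site 1 (I↔W), site 2 (Y↔T), site 6 (I↔M), site 11 (L↔M), site 13 (D↔T), site 16 (G↔P), site 22 (I↔M).
p = 7/33 = 0.212121.
d = −ln(1 − 0.212121) = −ln(0.787879) = 0.2384.

0.2384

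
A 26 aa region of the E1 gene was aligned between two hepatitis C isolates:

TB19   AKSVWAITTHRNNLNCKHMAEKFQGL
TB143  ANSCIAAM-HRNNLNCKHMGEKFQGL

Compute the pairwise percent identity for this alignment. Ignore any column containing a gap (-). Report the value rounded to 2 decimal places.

76.00%

Excluding the 1 gap column leaves 25 comparable sites.
The sequences differ at positions 2 (K/N), 4 (V/C), 5 (W/I), 7 (I/A), 8 (T/M), 20 (A/G).
19 of the 25 comparable sites match, so the percent identity is 19/25 × 100 = 76.00%.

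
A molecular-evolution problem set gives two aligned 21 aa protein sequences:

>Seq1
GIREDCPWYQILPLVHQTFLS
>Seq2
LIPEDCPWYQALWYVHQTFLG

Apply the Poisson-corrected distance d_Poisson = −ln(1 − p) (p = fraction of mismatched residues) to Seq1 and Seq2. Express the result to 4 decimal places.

Mismatches occur at site 1 (G↔L), site 3 (R↔P), site 11 (I↔A), site 13 (P↔W), site 14 (L↔Y), site 21 (S↔G).
p = 6/21 = 0.285714.
d = −ln(1 − 0.285714) = −ln(0.714286) = 0.3365.

0.3365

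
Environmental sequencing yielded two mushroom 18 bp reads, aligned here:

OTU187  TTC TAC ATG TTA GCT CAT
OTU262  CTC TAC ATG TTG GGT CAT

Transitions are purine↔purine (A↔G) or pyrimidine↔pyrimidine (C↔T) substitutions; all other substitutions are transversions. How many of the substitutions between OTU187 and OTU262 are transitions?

2

Differing sites — 1:T/C (Ti); 12:A/G (Ti); 14:C/G (Tv).
Of the 3 differences, 2 transitions and 1 transversion, so the answer is 2.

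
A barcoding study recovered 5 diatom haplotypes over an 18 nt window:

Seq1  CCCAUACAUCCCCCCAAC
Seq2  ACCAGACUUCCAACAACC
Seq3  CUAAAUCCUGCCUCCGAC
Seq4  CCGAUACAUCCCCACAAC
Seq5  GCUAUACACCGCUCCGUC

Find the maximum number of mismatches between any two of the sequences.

Pairwise Hamming distances:
  Seq1 vs Seq2: 7
  Seq1 vs Seq3: 8
  Seq1 vs Seq4: 2
  Seq1 vs Seq5: 7
  Seq2 vs Seq3: 12
  Seq2 vs Seq4: 9
  Seq2 vs Seq5: 11
  Seq3 vs Seq4: 9
  Seq3 vs Seq5: 10
  Seq4 vs Seq5: 8
The largest is 12, between Seq2 and Seq3.

12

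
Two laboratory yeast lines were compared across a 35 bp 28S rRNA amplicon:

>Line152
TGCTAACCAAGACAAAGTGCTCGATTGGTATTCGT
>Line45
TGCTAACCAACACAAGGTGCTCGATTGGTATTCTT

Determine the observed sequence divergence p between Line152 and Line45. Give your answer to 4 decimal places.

0.0857

Mismatches occur at site 11 (G→C), site 16 (A→G), site 34 (G→T).
There are 3 differences over 35 sites, so p = 3/35 = 0.0857.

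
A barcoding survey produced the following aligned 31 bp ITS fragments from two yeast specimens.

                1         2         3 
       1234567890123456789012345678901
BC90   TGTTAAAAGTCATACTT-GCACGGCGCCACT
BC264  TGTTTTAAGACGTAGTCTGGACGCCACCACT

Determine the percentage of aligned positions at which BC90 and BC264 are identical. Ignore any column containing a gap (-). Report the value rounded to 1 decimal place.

Excluding the 1 gap column leaves 30 comparable sites.
The sequences differ at positions 5 (A/T), 6 (A/T), 10 (T/A), 12 (A/G), 15 (C/G), 17 (T/C), 20 (C/G), 24 (G/C), 26 (G/A).
21 of the 30 comparable sites match, so the percent identity is 21/30 × 100 = 70.0%.

70.0%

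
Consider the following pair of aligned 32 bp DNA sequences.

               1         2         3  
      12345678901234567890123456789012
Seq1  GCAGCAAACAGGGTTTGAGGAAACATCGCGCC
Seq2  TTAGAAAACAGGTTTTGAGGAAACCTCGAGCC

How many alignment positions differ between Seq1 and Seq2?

6

Differing sites — 1:G/T; 2:C/T; 5:C/A; 13:G/T; 25:A/C; 29:C/A.
That gives 6 mismatches out of 32 aligned sites, so the Hamming distance is 6.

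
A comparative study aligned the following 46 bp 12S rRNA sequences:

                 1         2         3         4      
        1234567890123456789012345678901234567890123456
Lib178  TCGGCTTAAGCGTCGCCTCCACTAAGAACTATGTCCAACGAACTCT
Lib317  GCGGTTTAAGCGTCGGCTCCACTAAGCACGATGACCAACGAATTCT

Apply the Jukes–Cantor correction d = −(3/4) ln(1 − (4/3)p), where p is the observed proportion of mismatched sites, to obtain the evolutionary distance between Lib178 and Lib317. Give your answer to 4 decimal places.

The sequences differ at positions 1 (T/G), 5 (C/T), 16 (C/G), 27 (A/C), 30 (T/G), 34 (T/A), 43 (C/T).
p = 7/46 = 0.152174.
d = −0.75 · ln(1 − (4/3)·0.152174) = −0.75 · ln(0.797101) = −0.75 · (-0.226774) = 0.1701.

0.1701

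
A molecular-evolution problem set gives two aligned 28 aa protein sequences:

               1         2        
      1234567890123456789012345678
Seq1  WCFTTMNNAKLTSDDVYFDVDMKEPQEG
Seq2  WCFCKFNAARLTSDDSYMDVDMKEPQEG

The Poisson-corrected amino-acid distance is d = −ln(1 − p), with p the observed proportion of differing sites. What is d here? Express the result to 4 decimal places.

The sequences differ at positions 4 (T/C), 5 (T/K), 6 (M/F), 8 (N/A), 10 (K/R), 16 (V/S), 18 (F/M).
p = 7/28 = 0.250000.
d = −ln(1 − 0.250000) = −ln(0.750000) = 0.2877.

0.2877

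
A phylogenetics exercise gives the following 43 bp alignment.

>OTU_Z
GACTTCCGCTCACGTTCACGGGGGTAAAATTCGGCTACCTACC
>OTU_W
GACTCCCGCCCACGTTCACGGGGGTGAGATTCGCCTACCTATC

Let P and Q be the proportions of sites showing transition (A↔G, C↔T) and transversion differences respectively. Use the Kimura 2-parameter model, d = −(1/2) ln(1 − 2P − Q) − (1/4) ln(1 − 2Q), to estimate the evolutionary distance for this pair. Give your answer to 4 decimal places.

0.1596

The sequences differ at positions 5 (T/C, transition), 10 (T/C, transition), 26 (A/G, transition), 28 (A/G, transition), 34 (G/C, transversion), 42 (C/T, transition).
Of the 6 differences, 5 transitions and 1 transversion over 43 sites: P = 5/43 = 0.116279, Q = 1/43 = 0.023256.
d = −0.5·ln(0.744186) − 0.25·ln(0.953488) = −0.5·(-0.295464) − 0.25·(-0.047628) = 0.1596.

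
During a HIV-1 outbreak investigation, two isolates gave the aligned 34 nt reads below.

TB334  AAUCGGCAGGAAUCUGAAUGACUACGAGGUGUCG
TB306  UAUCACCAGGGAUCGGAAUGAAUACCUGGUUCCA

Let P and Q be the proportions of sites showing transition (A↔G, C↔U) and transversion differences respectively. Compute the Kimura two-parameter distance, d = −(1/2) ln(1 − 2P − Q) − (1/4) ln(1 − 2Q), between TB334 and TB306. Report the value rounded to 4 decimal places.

0.4236

The sequences differ at positions 1 (A/U, transversion), 5 (G/A, transition), 6 (G/C, transversion), 11 (A/G, transition), 15 (U/G, transversion), 22 (C/A, transversion), 26 (G/C, transversion), 27 (A/U, transversion), 31 (G/U, transversion), 32 (U/C, transition), 34 (G/A, transition).
Of the 11 differences, 4 transitions and 7 transversions over 34 sites: P = 4/34 = 0.117647, Q = 7/34 = 0.205882.
d = −0.5·ln(0.558824) − 0.25·ln(0.588236) = −0.5·(-0.581921) − 0.25·(-0.530627) = 0.4236.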